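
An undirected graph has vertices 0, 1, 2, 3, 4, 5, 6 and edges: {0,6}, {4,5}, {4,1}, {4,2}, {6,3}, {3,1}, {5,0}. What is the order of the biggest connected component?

7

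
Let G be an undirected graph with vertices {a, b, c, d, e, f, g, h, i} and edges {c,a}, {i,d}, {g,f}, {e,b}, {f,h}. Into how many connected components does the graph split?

4

Starting from d we can reach d, i. That is one component of size 2.
Starting from b we can reach b, e. That is one component of size 2.
Starting from a we can reach a, c. That is one component of size 2.
Starting from f we can reach f, g, h. That is one component of size 3.
Total: 4 components.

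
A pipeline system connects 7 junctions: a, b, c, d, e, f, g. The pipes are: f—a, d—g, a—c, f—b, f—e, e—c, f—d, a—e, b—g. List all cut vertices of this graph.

f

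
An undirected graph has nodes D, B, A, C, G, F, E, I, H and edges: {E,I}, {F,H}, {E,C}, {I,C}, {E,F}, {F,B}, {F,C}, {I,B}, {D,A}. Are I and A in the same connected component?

No

The component containing I is {B, C, E, F, H, I}, and A is not in it.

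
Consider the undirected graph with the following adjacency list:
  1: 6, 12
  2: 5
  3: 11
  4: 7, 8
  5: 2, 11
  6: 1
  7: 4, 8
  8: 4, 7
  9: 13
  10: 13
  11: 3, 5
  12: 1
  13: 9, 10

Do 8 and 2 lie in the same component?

The component containing 8 is {4, 7, 8}, and 2 is not in it.

No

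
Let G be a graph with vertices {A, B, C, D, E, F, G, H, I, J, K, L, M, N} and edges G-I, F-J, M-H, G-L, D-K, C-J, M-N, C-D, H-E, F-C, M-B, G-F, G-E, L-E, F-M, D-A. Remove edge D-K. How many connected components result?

2

Before removal there is 1 component.
D-K is a bridge — removing it separates D's side from K's side.
After removal: 2 components.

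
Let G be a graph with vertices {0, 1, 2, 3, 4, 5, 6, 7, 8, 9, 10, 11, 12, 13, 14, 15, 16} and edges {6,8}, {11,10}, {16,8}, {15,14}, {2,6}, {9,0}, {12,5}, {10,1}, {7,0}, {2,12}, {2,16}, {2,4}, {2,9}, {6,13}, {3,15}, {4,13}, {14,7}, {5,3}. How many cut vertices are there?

2

Removing 2 increases the component count from 2 to 3, so 2 is a cut vertex.
Removing 10 increases the component count from 2 to 3, so 10 is a cut vertex.
By contrast removing 9 leaves 2 components; it is not a cut vertex. No other vertex is a cut vertex either.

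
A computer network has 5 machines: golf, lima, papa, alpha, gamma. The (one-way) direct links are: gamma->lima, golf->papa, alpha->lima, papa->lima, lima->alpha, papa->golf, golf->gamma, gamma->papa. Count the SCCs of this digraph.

{golf, papa, gamma} are all mutually reachable — one SCC of size 3.
{lima, alpha} are all mutually reachable — one SCC of size 2.
That gives 2 strongly connected components.

2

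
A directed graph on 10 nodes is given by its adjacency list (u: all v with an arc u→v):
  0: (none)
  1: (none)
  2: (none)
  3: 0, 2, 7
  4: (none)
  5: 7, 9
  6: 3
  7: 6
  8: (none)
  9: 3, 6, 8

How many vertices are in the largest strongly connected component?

3

{3, 6, 7} are all mutually reachable — one SCC of size 3.
{5} is an SCC by itself.
{1} is an SCC by itself.
{4} is an SCC by itself.
{8} is an SCC by itself.
(and 3 more singleton SCCs)
The largest has 3 vertices.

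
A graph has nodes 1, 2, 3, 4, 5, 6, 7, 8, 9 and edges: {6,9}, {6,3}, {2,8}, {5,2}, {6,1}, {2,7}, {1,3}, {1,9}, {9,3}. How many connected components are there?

3

4 is isolated — a component by itself.
Starting from 1 we can reach 1, 3, 6, 9. That is one component of size 4.
Starting from 2 we can reach 2, 5, 7, 8. That is one component of size 4.
Total: 3 components.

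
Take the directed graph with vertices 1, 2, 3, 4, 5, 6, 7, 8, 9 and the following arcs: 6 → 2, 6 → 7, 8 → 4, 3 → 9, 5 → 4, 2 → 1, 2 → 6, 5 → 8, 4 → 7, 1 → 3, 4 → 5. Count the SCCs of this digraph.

{4, 5, 8} are all mutually reachable — one SCC of size 3.
{2, 6} are all mutually reachable — one SCC of size 2.
{3} is an SCC by itself.
{1} is an SCC by itself.
{9} is an SCC by itself.
(and 1 more singleton SCC)
That gives 6 strongly connected components.

6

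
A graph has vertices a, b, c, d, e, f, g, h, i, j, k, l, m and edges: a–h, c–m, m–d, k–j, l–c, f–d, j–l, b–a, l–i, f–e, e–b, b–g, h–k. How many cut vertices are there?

2

Removing b increases the component count from 1 to 2, so b is a cut vertex.
Removing l increases the component count from 1 to 2, so l is a cut vertex.
By contrast removing a leaves 1 component; it is not a cut vertex. No other vertex is a cut vertex either.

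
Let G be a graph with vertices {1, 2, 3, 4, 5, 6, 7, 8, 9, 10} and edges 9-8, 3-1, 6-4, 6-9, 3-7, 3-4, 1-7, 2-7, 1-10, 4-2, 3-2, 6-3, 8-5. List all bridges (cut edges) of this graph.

1-10, 5-8, 6-9, 8-9

The edges on the cycle 6-3-1-7-2-4-6 are not bridges since each lies on that cycle.
But removing 10-1 disconnects 10 from 1; removing 5-8 disconnects 5 from 8; removing 8-9 disconnects 8 from 9; removing 6-9 disconnects 6 from 9 — these are bridges.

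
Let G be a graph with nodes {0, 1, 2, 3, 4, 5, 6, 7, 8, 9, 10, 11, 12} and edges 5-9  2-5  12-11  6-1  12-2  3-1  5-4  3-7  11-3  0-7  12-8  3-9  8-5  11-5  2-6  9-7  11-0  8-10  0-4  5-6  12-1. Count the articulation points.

1

Removing 8 increases the component count from 1 to 2, so 8 is a cut vertex.
By contrast removing 12 leaves 1 component; it is not a cut vertex. No other vertex is a cut vertex either.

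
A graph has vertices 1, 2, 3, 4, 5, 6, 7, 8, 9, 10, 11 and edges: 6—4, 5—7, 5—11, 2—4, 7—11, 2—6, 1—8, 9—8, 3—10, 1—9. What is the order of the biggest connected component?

3

Starting from 3 we can reach 3, 10. That is one component of size 2.
Starting from 5 we can reach 5, 7, 11. That is one component of size 3.
Starting from 2 we can reach 2, 4, 6. That is one component of size 3.
Starting from 1 we can reach 1, 8, 9. That is one component of size 3.
The largest has 3 vertices.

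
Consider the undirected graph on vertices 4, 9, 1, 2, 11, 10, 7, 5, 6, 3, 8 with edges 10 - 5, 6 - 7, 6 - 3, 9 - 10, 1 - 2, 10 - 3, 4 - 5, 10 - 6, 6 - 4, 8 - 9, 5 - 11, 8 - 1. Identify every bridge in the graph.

1-2, 1-8, 10-9, 11-5, 6-7, 8-9

The edges on the cycle 10-6-4-5-10 are not bridges since each lies on that cycle.
But removing 1 - 2 disconnects 1 from 2; removing 6 - 7 disconnects 6 from 7; removing 10 - 9 disconnects 10 from 9; removing 5 - 11 disconnects 5 from 11 — these are bridges.
In total 6 edges are bridges.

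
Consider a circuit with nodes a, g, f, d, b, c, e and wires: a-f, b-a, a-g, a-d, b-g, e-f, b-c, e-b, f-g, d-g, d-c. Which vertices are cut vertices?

Removing e, for instance, still leaves 1 component. No single vertex removal increases the component count — the graph has no articulation points.

none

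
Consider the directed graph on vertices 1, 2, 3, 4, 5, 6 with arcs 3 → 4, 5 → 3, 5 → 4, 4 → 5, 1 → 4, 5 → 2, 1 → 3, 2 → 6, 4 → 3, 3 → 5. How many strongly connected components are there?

{3, 4, 5} are all mutually reachable — one SCC of size 3.
{2} is an SCC by itself.
{6} is an SCC by itself.
{1} is an SCC by itself.
That gives 4 strongly connected components.

4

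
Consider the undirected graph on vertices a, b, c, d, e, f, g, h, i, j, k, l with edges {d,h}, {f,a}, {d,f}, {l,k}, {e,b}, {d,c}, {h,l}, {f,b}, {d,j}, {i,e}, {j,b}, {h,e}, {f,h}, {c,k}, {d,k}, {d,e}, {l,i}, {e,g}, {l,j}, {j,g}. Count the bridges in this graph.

1

The edges on the cycle d-f-b-e-d are not bridges since each lies on that cycle.
But removing a - f disconnects a from f — this is a bridge.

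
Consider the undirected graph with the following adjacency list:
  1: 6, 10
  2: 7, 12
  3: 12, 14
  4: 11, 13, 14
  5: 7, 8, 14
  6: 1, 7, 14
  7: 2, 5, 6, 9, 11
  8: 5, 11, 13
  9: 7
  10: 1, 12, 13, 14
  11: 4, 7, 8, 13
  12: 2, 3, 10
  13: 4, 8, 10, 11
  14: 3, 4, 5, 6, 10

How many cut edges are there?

1

The edges on the cycle 14-5-8-13-10-14 are not bridges since each lies on that cycle.
But removing 7-9 disconnects 7 from 9 — this is a bridge.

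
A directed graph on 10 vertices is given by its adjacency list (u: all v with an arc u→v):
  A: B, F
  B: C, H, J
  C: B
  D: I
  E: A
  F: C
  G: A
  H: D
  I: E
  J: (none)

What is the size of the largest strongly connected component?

{A, B, C, D, E, F, H, I} are all mutually reachable — one SCC of size 8.
{J} is an SCC by itself.
{G} is an SCC by itself.
The largest has 8 vertices.

8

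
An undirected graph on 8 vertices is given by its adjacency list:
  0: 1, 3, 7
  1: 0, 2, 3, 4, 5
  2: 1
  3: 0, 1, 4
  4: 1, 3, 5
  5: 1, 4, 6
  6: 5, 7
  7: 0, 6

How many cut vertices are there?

Removing 1 increases the component count from 1 to 2, so 1 is a cut vertex.
By contrast removing 3 leaves 1 component; it is not a cut vertex. No other vertex is a cut vertex either.

1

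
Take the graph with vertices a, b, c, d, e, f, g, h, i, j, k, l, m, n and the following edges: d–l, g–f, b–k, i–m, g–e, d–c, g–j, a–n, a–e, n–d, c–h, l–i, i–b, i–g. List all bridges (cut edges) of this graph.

The edges on the cycle a-n-d-l-i-g-e-a are not bridges since each lies on that cycle.
But removing b–k disconnects b from k; removing i–b disconnects i from b; removing f–g disconnects f from g; removing j–g disconnects j from g — these are bridges.
In total 7 edges are bridges.

b-i, b-k, c-d, c-h, f-g, g-j, i-m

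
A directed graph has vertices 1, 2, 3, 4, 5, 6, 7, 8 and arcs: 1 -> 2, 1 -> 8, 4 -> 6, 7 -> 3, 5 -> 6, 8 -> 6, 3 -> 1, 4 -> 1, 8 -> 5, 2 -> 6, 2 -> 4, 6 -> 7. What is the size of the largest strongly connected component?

{1, 2, 3, 4, 5, 6, 7, 8} are all mutually reachable — one SCC of size 8.
The largest has 8 vertices.

8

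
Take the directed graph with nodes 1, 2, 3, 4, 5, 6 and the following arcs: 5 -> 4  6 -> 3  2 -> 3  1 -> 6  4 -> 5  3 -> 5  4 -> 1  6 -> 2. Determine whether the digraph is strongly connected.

From 2 we can reach every vertex (1, 2, 3, 4, 5, 6), and every vertex can reach 2 (1, 2, 3, 4, 5, 6). So the whole graph is one strongly connected component.

Yes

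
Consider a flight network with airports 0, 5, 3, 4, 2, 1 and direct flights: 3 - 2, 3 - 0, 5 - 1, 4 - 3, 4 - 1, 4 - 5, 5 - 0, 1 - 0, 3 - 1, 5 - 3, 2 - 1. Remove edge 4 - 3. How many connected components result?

1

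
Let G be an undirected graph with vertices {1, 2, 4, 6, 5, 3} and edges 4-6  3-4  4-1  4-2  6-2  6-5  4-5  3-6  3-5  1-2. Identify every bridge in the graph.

The edges on the cycle 4-1-2-4 are not bridges since each lies on that cycle.
Every edge lies on some cycle, so there are no bridges.

none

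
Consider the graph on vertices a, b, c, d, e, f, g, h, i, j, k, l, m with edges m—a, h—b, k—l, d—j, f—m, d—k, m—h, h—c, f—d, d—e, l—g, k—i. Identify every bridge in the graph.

removing d—k disconnects d from k; removing a—m disconnects a from m; removing i—k disconnects i from k; removing l—g disconnects l from g — these are bridges.
In total 12 edges are bridges.

a-m, b-h, c-h, d-e, d-f, d-j, d-k, f-m, g-l, h-m, i-k, k-l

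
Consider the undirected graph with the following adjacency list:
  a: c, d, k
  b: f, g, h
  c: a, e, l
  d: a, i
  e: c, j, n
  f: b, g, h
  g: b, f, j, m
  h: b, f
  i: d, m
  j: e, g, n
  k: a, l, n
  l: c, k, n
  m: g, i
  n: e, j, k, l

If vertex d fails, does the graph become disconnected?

Deleting d leaves 1 component (was 1) (its neighbors a, i remain connected to each other), so d is not a cut vertex.

No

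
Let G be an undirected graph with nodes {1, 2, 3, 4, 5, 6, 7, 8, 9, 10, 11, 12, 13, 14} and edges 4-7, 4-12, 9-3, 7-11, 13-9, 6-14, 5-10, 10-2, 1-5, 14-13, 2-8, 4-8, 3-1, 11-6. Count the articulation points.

Removing 4 increases the component count from 1 to 2, so 4 is a cut vertex.
By contrast removing 10 leaves 1 component; it is not a cut vertex. No other vertex is a cut vertex either.

1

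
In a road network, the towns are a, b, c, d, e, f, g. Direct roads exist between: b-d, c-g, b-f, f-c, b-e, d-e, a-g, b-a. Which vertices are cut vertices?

b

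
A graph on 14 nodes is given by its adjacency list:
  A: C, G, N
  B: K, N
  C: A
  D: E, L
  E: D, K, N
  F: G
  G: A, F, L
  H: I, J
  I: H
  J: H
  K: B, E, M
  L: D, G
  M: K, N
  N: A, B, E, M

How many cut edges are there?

4

The edges on the cycle G-A-N-E-D-L-G are not bridges since each lies on that cycle.
But removing H-I disconnects H from I; removing A-C disconnects A from C; removing J-H disconnects J from H; removing G-F disconnects G from F — these are bridges.
That makes 4 bridges.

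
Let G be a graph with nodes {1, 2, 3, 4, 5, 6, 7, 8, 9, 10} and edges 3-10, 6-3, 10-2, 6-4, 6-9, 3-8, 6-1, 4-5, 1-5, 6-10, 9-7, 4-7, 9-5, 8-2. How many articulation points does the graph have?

1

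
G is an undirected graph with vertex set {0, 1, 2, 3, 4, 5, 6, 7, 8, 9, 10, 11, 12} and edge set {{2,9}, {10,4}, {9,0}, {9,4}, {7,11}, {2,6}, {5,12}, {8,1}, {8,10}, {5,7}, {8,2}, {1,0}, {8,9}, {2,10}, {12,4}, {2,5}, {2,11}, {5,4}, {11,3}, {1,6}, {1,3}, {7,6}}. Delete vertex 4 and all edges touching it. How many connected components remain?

1

With 4 gone, the remaining components are: {0, 1, 2, 3, 5, 6, 7, 8, 9, 10, 11, 12}.
That is 1 component.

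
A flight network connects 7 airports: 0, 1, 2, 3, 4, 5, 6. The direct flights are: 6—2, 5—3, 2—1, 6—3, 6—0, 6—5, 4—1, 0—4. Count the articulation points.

1

Removing 6 increases the component count from 1 to 2, so 6 is a cut vertex.
By contrast removing 4 leaves 1 component; it is not a cut vertex. No other vertex is a cut vertex either.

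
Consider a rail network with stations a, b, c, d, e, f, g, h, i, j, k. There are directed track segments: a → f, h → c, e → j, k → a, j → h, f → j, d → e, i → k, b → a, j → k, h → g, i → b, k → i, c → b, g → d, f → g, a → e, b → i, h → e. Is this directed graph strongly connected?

From f we can reach every vertex (a, b, c, d, e, f, g, h, i, j, k), and every vertex can reach f (a, b, c, d, e, f, g, h, i, j, k). So the whole graph is one strongly connected component.

Yes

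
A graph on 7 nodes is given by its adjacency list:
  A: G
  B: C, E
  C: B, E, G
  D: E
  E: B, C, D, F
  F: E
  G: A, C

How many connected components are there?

Starting from A we can reach A, B, C, D, E, F, G. That is one component of size 7.
Total: 1 component.

1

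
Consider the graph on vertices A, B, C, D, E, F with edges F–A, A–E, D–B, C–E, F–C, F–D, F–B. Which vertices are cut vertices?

Removing F increases the component count from 1 to 2, so F is a cut vertex.
By contrast removing C leaves 1 component; it is not a cut vertex. No other vertex is a cut vertex either.

F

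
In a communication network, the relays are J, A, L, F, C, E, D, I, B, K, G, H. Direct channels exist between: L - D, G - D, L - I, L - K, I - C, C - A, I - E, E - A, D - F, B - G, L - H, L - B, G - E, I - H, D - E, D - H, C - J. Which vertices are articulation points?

Removing C increases the component count from 1 to 2, so C is a cut vertex.
Removing D increases the component count from 1 to 2, so D is a cut vertex.
Removing L increases the component count from 1 to 2, so L is a cut vertex.
By contrast removing H leaves 1 component; it is not a cut vertex. No other vertex is a cut vertex either.

C, D, L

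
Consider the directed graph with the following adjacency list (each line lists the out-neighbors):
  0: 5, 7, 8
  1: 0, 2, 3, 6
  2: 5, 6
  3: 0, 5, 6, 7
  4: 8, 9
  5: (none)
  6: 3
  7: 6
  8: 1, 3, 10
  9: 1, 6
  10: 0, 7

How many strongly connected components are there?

4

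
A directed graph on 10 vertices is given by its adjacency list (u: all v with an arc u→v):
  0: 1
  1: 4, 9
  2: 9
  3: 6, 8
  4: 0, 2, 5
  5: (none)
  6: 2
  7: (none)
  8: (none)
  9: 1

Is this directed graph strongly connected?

There is no directed path from 0 to 6, so the graph is not strongly connected.

No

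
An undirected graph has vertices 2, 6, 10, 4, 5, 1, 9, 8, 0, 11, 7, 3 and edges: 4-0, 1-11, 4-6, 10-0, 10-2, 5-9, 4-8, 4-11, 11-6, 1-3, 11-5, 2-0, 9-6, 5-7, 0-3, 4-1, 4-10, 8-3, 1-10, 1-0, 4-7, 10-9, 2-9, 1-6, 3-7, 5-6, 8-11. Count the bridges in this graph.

0

The edges on the cycle 4-1-11-5-7-4 are not bridges since each lies on that cycle.
Every edge lies on some cycle, so there are no bridges.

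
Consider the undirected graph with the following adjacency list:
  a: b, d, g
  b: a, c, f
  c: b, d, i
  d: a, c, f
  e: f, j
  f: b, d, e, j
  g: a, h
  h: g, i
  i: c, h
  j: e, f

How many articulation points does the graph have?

1

Removing f increases the component count from 1 to 2, so f is a cut vertex.
By contrast removing e leaves 1 component; it is not a cut vertex. No other vertex is a cut vertex either.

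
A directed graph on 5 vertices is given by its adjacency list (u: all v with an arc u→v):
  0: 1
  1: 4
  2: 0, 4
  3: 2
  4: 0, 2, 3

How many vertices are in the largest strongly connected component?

{0, 1, 2, 3, 4} are all mutually reachable — one SCC of size 5.
The largest has 5 vertices.

5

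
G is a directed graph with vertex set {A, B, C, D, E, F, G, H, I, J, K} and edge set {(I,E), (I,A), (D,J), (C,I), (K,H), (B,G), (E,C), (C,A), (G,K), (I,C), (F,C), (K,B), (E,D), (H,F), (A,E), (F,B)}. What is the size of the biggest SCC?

{B, F, G, H, K} are all mutually reachable — one SCC of size 5.
{A, C, E, I} are all mutually reachable — one SCC of size 4.
{D} is an SCC by itself.
{J} is an SCC by itself.
The largest has 5 vertices.

5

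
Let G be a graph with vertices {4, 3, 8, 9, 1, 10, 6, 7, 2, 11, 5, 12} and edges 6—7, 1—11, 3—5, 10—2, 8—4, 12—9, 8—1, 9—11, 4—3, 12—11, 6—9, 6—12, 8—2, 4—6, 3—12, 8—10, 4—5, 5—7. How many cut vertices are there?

1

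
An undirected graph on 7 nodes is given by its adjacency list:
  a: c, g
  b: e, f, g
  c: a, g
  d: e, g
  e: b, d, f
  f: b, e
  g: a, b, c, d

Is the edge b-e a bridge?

After removing b-e, the path b-f-e still connects them, so the edge is not a bridge.

No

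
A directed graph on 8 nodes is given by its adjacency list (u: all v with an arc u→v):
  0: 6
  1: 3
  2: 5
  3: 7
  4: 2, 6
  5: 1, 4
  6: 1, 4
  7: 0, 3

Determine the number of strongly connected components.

{0, 1, 2, 3, 4, 5, 6, 7} are all mutually reachable — one SCC of size 8.
That gives 1 strongly connected component.

1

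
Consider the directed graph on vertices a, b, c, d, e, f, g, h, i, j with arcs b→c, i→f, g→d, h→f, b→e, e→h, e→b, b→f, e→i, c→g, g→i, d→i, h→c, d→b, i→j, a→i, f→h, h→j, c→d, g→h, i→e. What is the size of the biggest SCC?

{b, c, d, e, f, g, h, i} are all mutually reachable — one SCC of size 8.
{a} is an SCC by itself.
{j} is an SCC by itself.
The largest has 8 vertices.

8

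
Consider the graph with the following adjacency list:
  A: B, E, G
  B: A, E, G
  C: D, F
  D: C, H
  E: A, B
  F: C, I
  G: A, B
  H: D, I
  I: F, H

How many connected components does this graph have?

2

Starting from A we can reach A, B, E, G. That is one component of size 4.
Starting from C we can reach C, D, F, H, I. That is one component of size 5.
Total: 2 components.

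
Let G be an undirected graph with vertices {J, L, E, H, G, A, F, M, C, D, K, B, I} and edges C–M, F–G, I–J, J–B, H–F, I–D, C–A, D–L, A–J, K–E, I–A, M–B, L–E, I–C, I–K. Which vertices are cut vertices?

Removing F increases the component count from 2 to 3, so F is a cut vertex.
Removing I increases the component count from 2 to 3, so I is a cut vertex.
By contrast removing C leaves 2 components; it is not a cut vertex. No other vertex is a cut vertex either.

F, I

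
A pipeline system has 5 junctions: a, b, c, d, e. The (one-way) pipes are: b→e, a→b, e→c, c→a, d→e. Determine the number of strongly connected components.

{a, b, c, e} are all mutually reachable — one SCC of size 4.
{d} is an SCC by itself.
That gives 2 strongly connected components.

2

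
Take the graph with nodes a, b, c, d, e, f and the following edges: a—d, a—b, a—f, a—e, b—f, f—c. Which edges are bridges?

The edges on the cycle a-b-f-a are not bridges since each lies on that cycle.
But removing f—c disconnects f from c; removing a—d disconnects a from d; removing a—e disconnects a from e — these are bridges.

a-d, a-e, c-f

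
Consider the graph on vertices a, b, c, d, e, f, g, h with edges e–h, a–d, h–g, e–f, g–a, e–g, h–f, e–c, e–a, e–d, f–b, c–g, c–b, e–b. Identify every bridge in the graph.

The edges on the cycle e-c-b-e are not bridges since each lies on that cycle.
Every edge lies on some cycle, so there are no bridges.

none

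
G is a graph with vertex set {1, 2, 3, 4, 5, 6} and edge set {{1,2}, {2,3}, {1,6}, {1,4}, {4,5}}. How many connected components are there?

1

Starting from 1 we can reach 1, 2, 3, 4, 5, 6. That is one component of size 6.
Total: 1 component.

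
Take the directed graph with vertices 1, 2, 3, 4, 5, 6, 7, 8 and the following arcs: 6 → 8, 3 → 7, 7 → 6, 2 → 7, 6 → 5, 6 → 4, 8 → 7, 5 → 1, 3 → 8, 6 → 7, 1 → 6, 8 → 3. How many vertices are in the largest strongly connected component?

6

{1, 3, 5, 6, 7, 8} are all mutually reachable — one SCC of size 6.
{2} is an SCC by itself.
{4} is an SCC by itself.
The largest has 6 vertices.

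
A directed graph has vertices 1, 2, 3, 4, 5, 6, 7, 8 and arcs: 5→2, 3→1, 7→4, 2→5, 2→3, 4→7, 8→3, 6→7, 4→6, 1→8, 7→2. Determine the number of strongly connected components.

3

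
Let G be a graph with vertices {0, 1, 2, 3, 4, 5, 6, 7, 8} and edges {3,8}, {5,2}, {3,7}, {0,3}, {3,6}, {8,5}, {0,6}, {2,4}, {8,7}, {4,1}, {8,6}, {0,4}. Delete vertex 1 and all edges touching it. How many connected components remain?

1

With 1 gone, the remaining components are: {0, 2, 3, 4, 5, 6, 7, 8}.
That is 1 component.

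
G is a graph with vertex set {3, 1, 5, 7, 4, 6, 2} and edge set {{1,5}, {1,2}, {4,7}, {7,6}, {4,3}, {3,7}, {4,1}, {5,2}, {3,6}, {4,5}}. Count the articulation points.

1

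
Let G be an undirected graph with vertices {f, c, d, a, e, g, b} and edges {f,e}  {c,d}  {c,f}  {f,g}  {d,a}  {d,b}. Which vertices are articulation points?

c, d, f

Removing c increases the component count from 1 to 2, so c is a cut vertex.
Removing d increases the component count from 1 to 3, so d is a cut vertex.
Removing f increases the component count from 1 to 3, so f is a cut vertex.
By contrast removing e leaves 1 component; it is not a cut vertex. No other vertex is a cut vertex either.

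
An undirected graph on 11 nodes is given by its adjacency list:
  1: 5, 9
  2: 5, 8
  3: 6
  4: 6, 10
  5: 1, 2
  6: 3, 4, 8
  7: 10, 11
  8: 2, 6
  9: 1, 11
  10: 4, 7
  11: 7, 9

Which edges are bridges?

3-6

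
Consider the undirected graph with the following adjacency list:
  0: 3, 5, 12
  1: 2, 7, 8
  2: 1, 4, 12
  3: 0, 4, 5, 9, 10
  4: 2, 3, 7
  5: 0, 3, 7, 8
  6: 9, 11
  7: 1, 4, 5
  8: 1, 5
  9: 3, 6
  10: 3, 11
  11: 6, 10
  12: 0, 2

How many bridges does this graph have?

The edges on the cycle 3-9-6-11-10-3 are not bridges since each lies on that cycle.
Every edge lies on some cycle, so there are no bridges.

0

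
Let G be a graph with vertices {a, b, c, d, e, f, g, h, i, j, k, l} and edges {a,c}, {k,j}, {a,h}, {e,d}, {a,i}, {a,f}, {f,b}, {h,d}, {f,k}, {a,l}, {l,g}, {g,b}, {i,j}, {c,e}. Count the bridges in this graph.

0

The edges on the cycle a-l-g-b-f-a are not bridges since each lies on that cycle.
Every edge lies on some cycle, so there are no bridges.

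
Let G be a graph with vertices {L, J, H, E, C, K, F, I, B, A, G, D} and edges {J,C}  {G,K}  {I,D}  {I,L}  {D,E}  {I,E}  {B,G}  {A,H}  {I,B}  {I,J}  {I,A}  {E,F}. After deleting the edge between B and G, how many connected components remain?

2

Before removal there is 1 component.
B—G is a bridge — removing it separates B's side from G's side.
After removal: 2 components.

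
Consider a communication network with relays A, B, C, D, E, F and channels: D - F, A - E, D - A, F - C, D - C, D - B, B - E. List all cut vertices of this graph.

D

Removing D increases the component count from 1 to 2, so D is a cut vertex.
By contrast removing F leaves 1 component; it is not a cut vertex. No other vertex is a cut vertex either.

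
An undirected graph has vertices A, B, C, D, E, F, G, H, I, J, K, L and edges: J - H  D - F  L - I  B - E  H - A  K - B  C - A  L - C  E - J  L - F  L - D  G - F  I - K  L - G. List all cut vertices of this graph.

L

Removing L increases the component count from 1 to 2, so L is a cut vertex.
By contrast removing A leaves 1 component; it is not a cut vertex. No other vertex is a cut vertex either.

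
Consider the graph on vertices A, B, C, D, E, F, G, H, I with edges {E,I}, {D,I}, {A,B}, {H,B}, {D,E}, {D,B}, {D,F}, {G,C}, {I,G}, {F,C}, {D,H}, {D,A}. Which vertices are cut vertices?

Removing D increases the component count from 1 to 2, so D is a cut vertex.
By contrast removing F leaves 1 component; it is not a cut vertex. No other vertex is a cut vertex either.

D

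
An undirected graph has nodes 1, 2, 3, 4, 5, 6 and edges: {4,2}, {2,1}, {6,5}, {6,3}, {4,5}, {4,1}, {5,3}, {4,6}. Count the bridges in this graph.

0

The edges on the cycle 4-2-1-4 are not bridges since each lies on that cycle.
Every edge lies on some cycle, so there are no bridges.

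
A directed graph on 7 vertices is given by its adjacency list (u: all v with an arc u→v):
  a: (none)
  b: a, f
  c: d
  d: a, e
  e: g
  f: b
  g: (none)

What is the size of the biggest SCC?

{b, f} are all mutually reachable — one SCC of size 2.
{e} is an SCC by itself.
{d} is an SCC by itself.
{c} is an SCC by itself.
{a} is an SCC by itself.
(and 1 more singleton SCC)
The largest has 2 vertices.

2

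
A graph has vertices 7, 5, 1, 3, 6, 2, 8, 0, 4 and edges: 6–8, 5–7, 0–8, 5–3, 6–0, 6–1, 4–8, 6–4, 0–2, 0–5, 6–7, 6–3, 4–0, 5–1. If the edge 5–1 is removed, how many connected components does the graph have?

5 and 1 are still connected via 5-0-6-1, so the component count stays at 1.

1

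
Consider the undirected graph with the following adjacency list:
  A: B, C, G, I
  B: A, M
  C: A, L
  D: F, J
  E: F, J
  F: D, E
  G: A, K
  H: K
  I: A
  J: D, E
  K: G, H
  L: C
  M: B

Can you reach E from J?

From J we can reach D, E, F, J, which includes E.

Yes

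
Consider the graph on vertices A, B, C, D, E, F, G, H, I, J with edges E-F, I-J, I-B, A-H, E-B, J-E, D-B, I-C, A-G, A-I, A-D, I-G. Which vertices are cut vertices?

A, E, I

Removing A increases the component count from 1 to 2, so A is a cut vertex.
Removing E increases the component count from 1 to 2, so E is a cut vertex.
Removing I increases the component count from 1 to 2, so I is a cut vertex.
By contrast removing F leaves 1 component; it is not a cut vertex. No other vertex is a cut vertex either.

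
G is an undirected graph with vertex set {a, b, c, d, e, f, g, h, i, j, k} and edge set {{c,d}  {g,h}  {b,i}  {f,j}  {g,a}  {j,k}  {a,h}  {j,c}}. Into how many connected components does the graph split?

e is isolated — a component by itself.
Starting from b we can reach b, i. That is one component of size 2.
Starting from a we can reach a, g, h. That is one component of size 3.
Starting from c we can reach c, d, f, j, k. That is one component of size 5.
Total: 4 components.

4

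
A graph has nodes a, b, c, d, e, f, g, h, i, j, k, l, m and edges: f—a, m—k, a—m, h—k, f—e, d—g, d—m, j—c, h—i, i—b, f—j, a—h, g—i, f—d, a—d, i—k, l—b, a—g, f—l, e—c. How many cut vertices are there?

1

Removing f increases the component count from 1 to 2, so f is a cut vertex.
By contrast removing k leaves 1 component; it is not a cut vertex. No other vertex is a cut vertex either.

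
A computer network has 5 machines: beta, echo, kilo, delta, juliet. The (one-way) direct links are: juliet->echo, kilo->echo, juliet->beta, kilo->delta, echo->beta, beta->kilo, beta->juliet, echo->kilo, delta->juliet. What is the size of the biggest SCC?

{beta, echo, kilo, delta, juliet} are all mutually reachable — one SCC of size 5.
The largest has 5 vertices.

5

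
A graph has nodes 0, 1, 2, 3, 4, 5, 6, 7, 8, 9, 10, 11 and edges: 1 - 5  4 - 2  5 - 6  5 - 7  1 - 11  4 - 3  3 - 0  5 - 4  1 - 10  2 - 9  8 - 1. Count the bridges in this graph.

removing 1 - 11 disconnects 1 from 11; removing 5 - 7 disconnects 5 from 7; removing 4 - 2 disconnects 4 from 2; removing 5 - 4 disconnects 5 from 4 — these are bridges.
In total 11 edges are bridges.

11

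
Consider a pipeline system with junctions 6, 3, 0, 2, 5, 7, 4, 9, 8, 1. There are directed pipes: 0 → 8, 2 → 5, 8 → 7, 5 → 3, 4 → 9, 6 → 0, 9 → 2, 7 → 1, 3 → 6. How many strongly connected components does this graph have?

{0} is an SCC by itself.
{4} is an SCC by itself.
{2} is an SCC by itself.
{7} is an SCC by itself.
{3} is an SCC by itself.
(and 5 more singleton SCCs)
That gives 10 strongly connected components.

10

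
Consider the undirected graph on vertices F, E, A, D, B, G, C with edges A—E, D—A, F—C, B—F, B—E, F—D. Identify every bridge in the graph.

C-F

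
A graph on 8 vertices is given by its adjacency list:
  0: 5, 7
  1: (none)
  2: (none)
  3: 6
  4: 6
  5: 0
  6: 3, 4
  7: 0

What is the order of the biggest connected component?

3

2 is isolated — a component by itself.
1 is isolated — a component by itself.
Starting from 3 we can reach 3, 4, 6. That is one component of size 3.
Starting from 0 we can reach 0, 5, 7. That is one component of size 3.
The largest has 3 vertices.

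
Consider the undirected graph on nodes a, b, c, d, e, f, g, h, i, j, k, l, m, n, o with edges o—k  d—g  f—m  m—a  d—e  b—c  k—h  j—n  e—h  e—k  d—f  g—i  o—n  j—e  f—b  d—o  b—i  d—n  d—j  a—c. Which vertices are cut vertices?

d

Removing d increases the component count from 2 to 3, so d is a cut vertex.
By contrast removing a leaves 2 components; it is not a cut vertex. No other vertex is a cut vertex either.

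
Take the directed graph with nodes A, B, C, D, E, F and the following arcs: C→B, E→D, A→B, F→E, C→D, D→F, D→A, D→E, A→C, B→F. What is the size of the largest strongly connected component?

{A, B, C, D, E, F} are all mutually reachable — one SCC of size 6.
The largest has 6 vertices.

6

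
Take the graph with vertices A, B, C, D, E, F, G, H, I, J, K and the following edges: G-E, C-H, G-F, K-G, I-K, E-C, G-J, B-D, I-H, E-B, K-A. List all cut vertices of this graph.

B, E, G, K

Removing B increases the component count from 1 to 2, so B is a cut vertex.
Removing E increases the component count from 1 to 2, so E is a cut vertex.
Removing G increases the component count from 1 to 3, so G is a cut vertex.
Likewise K is a cut vertex.
By contrast removing A leaves 1 component; it is not a cut vertex. No other vertex is a cut vertex either.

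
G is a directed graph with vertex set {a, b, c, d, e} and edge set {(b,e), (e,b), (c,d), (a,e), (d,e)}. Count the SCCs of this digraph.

4

{b, e} are all mutually reachable — one SCC of size 2.
{d} is an SCC by itself.
{c} is an SCC by itself.
{a} is an SCC by itself.
That gives 4 strongly connected components.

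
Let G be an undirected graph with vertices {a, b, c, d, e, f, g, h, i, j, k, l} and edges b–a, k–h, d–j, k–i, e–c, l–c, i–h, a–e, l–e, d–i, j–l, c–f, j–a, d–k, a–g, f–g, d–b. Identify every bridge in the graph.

none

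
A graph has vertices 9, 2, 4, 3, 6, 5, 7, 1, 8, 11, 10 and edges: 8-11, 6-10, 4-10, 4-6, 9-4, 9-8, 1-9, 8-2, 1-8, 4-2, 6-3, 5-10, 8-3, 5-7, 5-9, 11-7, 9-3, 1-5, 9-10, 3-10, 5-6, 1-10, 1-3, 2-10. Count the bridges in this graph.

The edges on the cycle 9-8-2-10-9 are not bridges since each lies on that cycle.
Every edge lies on some cycle, so there are no bridges.

0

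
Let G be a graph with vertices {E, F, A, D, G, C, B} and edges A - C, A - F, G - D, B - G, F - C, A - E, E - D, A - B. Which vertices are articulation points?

Removing A increases the component count from 1 to 2, so A is a cut vertex.
By contrast removing G leaves 1 component; it is not a cut vertex. No other vertex is a cut vertex either.

A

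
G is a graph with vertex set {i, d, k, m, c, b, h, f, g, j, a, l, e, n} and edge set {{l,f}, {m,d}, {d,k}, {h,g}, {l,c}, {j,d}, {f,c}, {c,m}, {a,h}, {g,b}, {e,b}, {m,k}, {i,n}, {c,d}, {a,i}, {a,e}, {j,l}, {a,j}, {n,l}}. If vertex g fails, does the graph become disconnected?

No

Deleting g leaves 1 component (was 1) (its neighbors b, h remain connected to each other), so g is not a cut vertex.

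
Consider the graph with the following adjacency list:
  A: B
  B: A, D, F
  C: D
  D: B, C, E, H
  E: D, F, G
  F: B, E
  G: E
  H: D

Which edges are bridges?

A-B, C-D, D-H, E-G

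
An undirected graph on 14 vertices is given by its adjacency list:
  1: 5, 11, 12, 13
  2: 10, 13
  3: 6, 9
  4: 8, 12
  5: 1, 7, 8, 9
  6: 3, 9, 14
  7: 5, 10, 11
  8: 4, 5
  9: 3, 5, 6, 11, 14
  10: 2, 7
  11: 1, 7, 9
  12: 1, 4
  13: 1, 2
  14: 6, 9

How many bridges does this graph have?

0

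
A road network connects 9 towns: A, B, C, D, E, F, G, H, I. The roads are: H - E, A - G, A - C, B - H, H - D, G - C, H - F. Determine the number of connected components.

I is isolated — a component by itself.
Starting from A we can reach A, C, G. That is one component of size 3.
Starting from B we can reach B, D, E, F, H. That is one component of size 5.
Total: 3 components.

3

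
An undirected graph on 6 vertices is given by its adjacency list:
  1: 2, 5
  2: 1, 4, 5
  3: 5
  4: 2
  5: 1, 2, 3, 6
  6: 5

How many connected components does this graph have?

1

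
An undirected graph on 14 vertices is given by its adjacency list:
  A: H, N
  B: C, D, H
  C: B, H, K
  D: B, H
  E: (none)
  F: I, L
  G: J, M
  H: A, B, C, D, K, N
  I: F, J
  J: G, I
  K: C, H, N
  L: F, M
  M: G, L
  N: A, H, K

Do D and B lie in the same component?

From D we can reach A, B, C, D, H, K, N, which includes B.

Yes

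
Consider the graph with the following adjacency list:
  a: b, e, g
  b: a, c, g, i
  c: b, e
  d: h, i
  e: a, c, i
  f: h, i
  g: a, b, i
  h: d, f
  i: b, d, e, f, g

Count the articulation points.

Removing i increases the component count from 1 to 2, so i is a cut vertex.
By contrast removing f leaves 1 component; it is not a cut vertex. No other vertex is a cut vertex either.

1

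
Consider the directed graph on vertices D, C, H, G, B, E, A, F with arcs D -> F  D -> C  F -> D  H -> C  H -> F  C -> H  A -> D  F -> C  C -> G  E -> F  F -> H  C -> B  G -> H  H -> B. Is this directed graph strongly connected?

No

There is no directed path from F to A, so the graph is not strongly connected.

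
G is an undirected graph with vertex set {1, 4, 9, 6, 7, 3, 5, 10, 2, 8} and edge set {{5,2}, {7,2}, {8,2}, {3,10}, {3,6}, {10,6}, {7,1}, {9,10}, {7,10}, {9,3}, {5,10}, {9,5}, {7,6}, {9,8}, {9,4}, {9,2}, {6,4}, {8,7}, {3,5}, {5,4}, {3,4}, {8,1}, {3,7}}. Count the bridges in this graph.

The edges on the cycle 9-3-7-8-9 are not bridges since each lies on that cycle.
Every edge lies on some cycle, so there are no bridges.

0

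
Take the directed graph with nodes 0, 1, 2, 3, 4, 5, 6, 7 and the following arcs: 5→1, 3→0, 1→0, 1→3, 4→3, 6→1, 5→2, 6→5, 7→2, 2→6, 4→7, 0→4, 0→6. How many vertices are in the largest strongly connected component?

8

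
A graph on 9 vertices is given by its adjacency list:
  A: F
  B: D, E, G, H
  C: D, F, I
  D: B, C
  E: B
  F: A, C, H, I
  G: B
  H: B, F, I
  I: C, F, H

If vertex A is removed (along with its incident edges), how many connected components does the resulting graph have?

With A gone, the remaining components are: {B, C, D, E, F, G, H, I}.
That is 1 component.

1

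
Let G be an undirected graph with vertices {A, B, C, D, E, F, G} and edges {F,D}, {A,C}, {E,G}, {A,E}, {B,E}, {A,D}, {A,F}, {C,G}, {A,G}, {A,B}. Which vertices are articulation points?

Removing A increases the component count from 1 to 2, so A is a cut vertex.
By contrast removing B leaves 1 component; it is not a cut vertex. No other vertex is a cut vertex either.

A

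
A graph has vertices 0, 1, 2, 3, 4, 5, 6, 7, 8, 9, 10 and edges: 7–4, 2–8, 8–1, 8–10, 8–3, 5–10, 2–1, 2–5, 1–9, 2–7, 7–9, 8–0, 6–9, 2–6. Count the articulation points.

2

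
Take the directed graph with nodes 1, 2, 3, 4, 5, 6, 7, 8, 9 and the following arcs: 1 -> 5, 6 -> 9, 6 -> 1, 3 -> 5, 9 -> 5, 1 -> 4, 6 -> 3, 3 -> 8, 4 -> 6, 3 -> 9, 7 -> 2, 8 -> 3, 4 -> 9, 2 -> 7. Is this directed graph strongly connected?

There is no directed path from 8 to 7, so the graph is not strongly connected.

No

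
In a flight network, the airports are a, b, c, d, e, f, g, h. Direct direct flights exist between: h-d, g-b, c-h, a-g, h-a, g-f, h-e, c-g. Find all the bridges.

b-g, d-h, e-h, f-g

The edges on the cycle c-h-a-g-c are not bridges since each lies on that cycle.
But removing h-e disconnects h from e; removing h-d disconnects h from d; removing g-f disconnects g from f; removing g-b disconnects g from b — these are bridges.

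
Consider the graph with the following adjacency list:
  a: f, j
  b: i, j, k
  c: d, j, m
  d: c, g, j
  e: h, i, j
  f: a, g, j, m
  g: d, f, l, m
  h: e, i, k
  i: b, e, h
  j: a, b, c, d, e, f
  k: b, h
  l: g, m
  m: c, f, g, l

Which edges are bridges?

none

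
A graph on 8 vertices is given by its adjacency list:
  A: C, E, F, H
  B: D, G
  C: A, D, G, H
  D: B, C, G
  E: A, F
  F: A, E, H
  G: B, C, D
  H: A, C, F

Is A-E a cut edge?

After removing A-E, the path A-F-E still connects them, so the edge is not a bridge.

No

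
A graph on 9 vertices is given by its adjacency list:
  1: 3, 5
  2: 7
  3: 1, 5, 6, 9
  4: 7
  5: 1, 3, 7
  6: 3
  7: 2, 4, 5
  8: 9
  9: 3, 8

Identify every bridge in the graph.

2-7, 3-6, 3-9, 4-7, 5-7, 8-9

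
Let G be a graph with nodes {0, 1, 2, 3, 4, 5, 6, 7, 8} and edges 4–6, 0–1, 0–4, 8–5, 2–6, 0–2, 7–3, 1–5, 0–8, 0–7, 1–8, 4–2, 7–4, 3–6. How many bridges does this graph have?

The edges on the cycle 0-1-5-8-0 are not bridges since each lies on that cycle.
Every edge lies on some cycle, so there are no bridges.

0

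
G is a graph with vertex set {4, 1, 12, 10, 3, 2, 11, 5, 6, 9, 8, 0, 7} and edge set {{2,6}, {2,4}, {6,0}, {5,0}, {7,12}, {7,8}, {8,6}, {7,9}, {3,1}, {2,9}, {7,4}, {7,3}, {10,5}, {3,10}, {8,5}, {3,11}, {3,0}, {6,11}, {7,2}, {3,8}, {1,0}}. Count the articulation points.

Removing 7 increases the component count from 1 to 2, so 7 is a cut vertex.
By contrast removing 1 leaves 1 component; it is not a cut vertex. No other vertex is a cut vertex either.

1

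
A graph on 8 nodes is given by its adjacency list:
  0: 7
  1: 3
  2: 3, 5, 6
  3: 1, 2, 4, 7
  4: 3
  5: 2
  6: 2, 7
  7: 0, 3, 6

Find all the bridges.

The edges on the cycle 6-7-3-2-6 are not bridges since each lies on that cycle.
But removing 3-4 disconnects 3 from 4; removing 2-5 disconnects 2 from 5; removing 7-0 disconnects 7 from 0; removing 3-1 disconnects 3 from 1 — these are bridges.

0-7, 1-3, 2-5, 3-4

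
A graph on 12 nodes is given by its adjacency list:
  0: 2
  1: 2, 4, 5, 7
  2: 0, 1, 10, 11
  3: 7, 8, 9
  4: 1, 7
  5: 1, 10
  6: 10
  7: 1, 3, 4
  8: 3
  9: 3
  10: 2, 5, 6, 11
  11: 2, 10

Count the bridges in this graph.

The edges on the cycle 1-7-4-1 are not bridges since each lies on that cycle.
But removing 2-0 disconnects 2 from 0; removing 10-6 disconnects 10 from 6; removing 7-3 disconnects 7 from 3; removing 8-3 disconnects 8 from 3 — these are bridges.
In total 5 edges are bridges.

5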